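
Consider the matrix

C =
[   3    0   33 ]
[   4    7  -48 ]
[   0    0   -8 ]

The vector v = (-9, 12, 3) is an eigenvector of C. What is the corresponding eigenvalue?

Compute Cv: C·(-9, 12, 3) = (72, -96, -24).
Since Cv = λv, compare component 1: 72 = λ·-9, so λ = -8.

-8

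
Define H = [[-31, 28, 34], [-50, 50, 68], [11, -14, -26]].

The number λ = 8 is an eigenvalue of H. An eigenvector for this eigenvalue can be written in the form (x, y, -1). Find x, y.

We need (H - 8I)v = 0.
H - 8I = [[-39, 28, 34], [-50, 42, 68], [11, -14, -34]].
Row 1: (-39)·x + (28)·y + (34)·-1 = 0
Row 2: (-50)·x + (42)·y + (68)·-1 = 0
Row 3: (11)·x + (-14)·y + (-34)·-1 = 0
Solving gives x = 2, y = 4.
Check: H·(2, 4, -1) = (16, 32, -8) = 8·(2, 4, -1).

2, 4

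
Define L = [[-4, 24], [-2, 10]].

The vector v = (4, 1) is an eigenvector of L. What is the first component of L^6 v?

256

First find the eigenvalue: Lv = (8, 2) = 2·(4, 1), so λ = 2.
Then L^6 v = λ^6·v = 2^6·(4, 1) = 64·(4, 1) = (256, 64).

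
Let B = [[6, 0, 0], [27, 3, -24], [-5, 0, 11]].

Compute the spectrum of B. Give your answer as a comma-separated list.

Set up det(μI - B) = 0.
Expanding along the first row, p(μ) = μ^3 - 20μ^2 + 117μ - 198.
Rational-root test: μ = 3 gives p(3) = 0.
Dividing by (μ - 3) leaves μ^2 - 17μ + 66.
The quadratic factors as (μ - 6)·(μ - 11).
Eigenvalues: 3, 6, 11.

3, 6, 11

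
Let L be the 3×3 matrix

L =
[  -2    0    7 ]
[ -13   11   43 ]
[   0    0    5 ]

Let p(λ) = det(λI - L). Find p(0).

110

p(0) = det(0·I − L) = det(−L) = (−1)^3·det(L).
det(L) = -110, so p(0) = 110.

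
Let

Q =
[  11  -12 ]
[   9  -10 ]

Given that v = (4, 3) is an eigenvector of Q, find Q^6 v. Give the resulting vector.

(256, 192)

First find the eigenvalue: Qv = (8, 6) = 2·(4, 3), so λ = 2.
Then Q^6 v = λ^6·v = 2^6·(4, 3) = 64·(4, 3) = (256, 192).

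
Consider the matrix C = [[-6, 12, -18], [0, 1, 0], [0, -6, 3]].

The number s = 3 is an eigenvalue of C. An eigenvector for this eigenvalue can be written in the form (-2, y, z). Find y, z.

0, 1

We need (C - 3I)v = 0.
C - 3I = [[-9, 12, -18], [0, -2, 0], [0, -6, 0]].
Row 1: (-9)·-2 + (12)·y + (-18)·z = 0
Row 2: (0)·-2 + (-2)·y + (0)·z = 0
Row 3: (0)·-2 + (-6)·y + (0)·z = 0
Solving gives y = 0, z = 1.
Check: C·(-2, 0, 1) = (-6, 0, 3) = 3·(-2, 0, 1).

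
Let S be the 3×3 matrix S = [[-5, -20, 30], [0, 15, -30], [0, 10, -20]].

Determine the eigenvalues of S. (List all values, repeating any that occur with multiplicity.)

-5, -5, 0

Compute the characteristic polynomial p(lambda) = det(lambda·I - S).
Cofactor expansion gives p(lambda) = lambda^3 + 10·lambda^2 + 25·lambda.
Rational-root test: lambda = 0 gives p(0) = 0.
Dividing by lambda leaves lambda^2 + 10·lambda + 25.
The quadratic factor is (lambda + 5)^2.
Eigenvalues: -5, -5, 0.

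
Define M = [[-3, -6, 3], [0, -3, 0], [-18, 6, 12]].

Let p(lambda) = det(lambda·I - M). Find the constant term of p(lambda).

p(lambda) = lambda^3 - 6·lambda^2 - 9·lambda + 54.
The constant term is 54.

54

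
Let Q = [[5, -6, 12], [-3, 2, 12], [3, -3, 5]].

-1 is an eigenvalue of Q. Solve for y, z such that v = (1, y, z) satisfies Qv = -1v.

1, 0

We need (Q + 1I)v = 0.
Q + 1I = [[6, -6, 12], [-3, 3, 12], [3, -3, 6]].
Row 1: (6)·1 + (-6)·y + (12)·z = 0
Row 2: (-3)·1 + (3)·y + (12)·z = 0
Row 3: (3)·1 + (-3)·y + (6)·z = 0
Solving gives y = 1, z = 0.
Check: Q·(1, 1, 0) = (-1, -1, 0) = -1·(1, 1, 0).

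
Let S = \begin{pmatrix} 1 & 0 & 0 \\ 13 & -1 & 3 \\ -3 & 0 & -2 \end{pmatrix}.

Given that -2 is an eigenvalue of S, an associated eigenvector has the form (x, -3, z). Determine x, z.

We need (S + 2I)v = 0.
S + 2I = [[3, 0, 0], [13, 1, 3], [-3, 0, 0]].
Row 1: (3)·x + (0)·-3 + (0)·z = 0
Row 2: (13)·x + (1)·-3 + (3)·z = 0
Row 3: (-3)·x + (0)·-3 + (0)·z = 0
Solving gives x = 0, z = 1.
Check: S·(0, -3, 1) = (0, 6, -2) = -2·(0, -3, 1).

0, 1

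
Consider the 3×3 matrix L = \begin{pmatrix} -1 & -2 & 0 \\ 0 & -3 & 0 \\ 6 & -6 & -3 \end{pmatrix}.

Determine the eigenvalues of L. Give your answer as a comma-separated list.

-3, -3, -1

Compute the characteristic polynomial p(lambda) = det(lambda·I - L).
Cofactor expansion gives p(lambda) = lambda^3 + 7·lambda^2 + 15·lambda + 9.
Rational-root test: lambda = -1 gives p(-1) = 0.
Dividing by (lambda + 1) leaves lambda^2 + 6·lambda + 9.
The quadratic factor is (lambda + 3)^2.
Eigenvalues: -3, -3, -1.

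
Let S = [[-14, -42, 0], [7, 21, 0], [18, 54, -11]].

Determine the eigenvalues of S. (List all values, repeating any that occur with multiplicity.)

-11, 0, 7

Set up det(μI - S) = 0.
Expanding the 3×3 determinant: p(μ) = μ^3 + 4μ^2 - 77μ.
Try μ = -11: p(-11) = 0, so -11 is a root.
Dividing by (μ + 11) leaves μ^2 - 7μ.
The quadratic factors as μ·(μ - 7).
Eigenvalues: -11, 0, 7.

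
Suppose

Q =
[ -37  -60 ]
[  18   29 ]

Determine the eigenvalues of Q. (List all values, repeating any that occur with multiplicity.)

-7, -1

det(Q - λI) = (-37 - λ)(29 - λ) - (-60)·(18) = λ^2 + 8λ + 7.
This factors as (λ + 7)·(λ + 1) = 0.
Eigenvalues: -7, -1.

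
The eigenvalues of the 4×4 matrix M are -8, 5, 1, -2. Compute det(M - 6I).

If M has eigenvalues -8, 5, 1, -2, then M - 6I has eigenvalues -14, -1, -5, -8.
det(M - 6I) = (-14) · (-1) · (-5) · (-8) = 560.

560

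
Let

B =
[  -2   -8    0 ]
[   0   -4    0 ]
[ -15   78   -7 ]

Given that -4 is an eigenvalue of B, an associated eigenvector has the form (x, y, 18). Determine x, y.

12, 3

We need (B + 4I)v = 0.
B + 4I = [[2, -8, 0], [0, 0, 0], [-15, 78, -3]].
Row 1: (2)·x + (-8)·y + (0)·18 = 0
Row 2: (0)·x + (0)·y + (0)·18 = 0
Row 3: (-15)·x + (78)·y + (-3)·18 = 0
Solving gives x = 12, y = 3.
Check: B·(12, 3, 18) = (-48, -12, -72) = -4·(12, 3, 18).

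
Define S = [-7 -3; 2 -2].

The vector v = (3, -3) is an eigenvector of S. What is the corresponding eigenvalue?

Compute Sv: S·(3, -3) = (-12, 12).
Since Sv = λv, compare component 1: -12 = λ·3, so λ = -4.

-4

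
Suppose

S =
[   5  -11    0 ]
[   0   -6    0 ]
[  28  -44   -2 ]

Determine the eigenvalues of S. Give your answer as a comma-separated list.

The characteristic polynomial is p(r) = det(rI - S).
Expanding along the first row, p(r) = r^3 + 3r^2 - 28r - 60.
Since p(-2) = 0, r = -2 is a root.
Factor out (r + 2): p(r) = (r + 2)·(r^2 + r - 30).
The quadratic factors as (r + 6)·(r - 5).
Eigenvalues: -6, -2, 5.

-6, -2, 5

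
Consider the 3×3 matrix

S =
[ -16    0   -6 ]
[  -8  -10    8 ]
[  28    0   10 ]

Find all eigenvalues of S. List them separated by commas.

-10, -4, -2

The characteristic polynomial is p(t) = det(tI - S).
Expanding along the first row, p(t) = t^3 + 16t^2 + 68t + 80.
Since p(-2) = 0, t = -2 is a root.
Dividing by (t + 2) leaves t^2 + 14t + 40.
The quadratic factors as (t + 10)·(t + 4).
Eigenvalues: -10, -4, -2.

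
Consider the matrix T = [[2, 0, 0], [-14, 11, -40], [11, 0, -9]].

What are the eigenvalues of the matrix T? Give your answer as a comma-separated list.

Set up det(lambda·I - T) = 0.
Expanding the 3×3 determinant: p(lambda) = lambda^3 - 4·lambda^2 - 95·lambda + 198.
Rational-root test: lambda = 2 gives p(2) = 0.
Dividing by (lambda - 2) leaves lambda^2 - 2·lambda - 99.
The quadratic factors as (lambda + 9)·(lambda - 11).
Eigenvalues: -9, 2, 11.

-9, 2, 11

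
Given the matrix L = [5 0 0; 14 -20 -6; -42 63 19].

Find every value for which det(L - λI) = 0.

-2, 1, 5

The characteristic polynomial is p(r) = det(rI - L).
Expanding the 3×3 determinant: p(r) = r^3 - 4r^2 - 7r + 10.
Try r = -2: p(-2) = 0, so -2 is a root.
Dividing by (r + 2) leaves r^2 - 6r + 5.
The quadratic factors as (r - 1)·(r - 5).
Eigenvalues: -2, 1, 5.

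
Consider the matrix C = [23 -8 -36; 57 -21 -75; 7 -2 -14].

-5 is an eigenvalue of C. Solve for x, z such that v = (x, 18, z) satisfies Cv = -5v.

9, 3

We need (C + 5I)v = 0.
C + 5I = [[28, -8, -36], [57, -16, -75], [7, -2, -9]].
Row 1: (28)·x + (-8)·18 + (-36)·z = 0
Row 2: (57)·x + (-16)·18 + (-75)·z = 0
Row 3: (7)·x + (-2)·18 + (-9)·z = 0
Solving gives x = 9, z = 3.
Check: C·(9, 18, 3) = (-45, -90, -15) = -5·(9, 18, 3).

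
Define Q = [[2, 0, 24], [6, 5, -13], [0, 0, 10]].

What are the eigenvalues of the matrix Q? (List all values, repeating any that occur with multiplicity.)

2, 5, 10

The characteristic polynomial is p(s) = det(sI - Q).
Cofactor expansion gives p(s) = s^3 - 17s^2 + 80s - 100.
Try s = 2: p(2) = 0, so 2 is a root.
Factor out (s - 2): p(s) = (s - 2)·(s^2 - 15s + 50).
The quadratic factors as (s - 5)·(s - 10).
Eigenvalues: 2, 5, 10.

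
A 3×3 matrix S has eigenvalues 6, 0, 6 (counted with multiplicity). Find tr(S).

12

trace(S) is the sum of the eigenvalues: (6) + (0) + (6) = 12.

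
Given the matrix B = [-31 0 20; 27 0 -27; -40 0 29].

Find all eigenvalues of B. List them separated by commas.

The characteristic polynomial is p(μ) = det(μI - B).
Expanding along the first row, p(μ) = μ^3 + 2μ^2 - 99μ.
Try μ = 9: p(9) = 0, so 9 is a root.
Dividing by (μ - 9) leaves μ^2 + 11μ.
The quadratic factors as (μ + 11)·μ.
Eigenvalues: -11, 0, 9.

-11, 0, 9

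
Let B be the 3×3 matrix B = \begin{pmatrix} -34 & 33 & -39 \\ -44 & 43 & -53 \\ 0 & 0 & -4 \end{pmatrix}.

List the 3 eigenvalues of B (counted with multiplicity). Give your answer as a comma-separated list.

-4, -1, 10

Compute the characteristic polynomial p(s) = det(sI - B).
Cofactor expansion gives p(s) = s^3 - 5s^2 - 46s - 40.
Since p(-1) = 0, s = -1 is a root.
Factor out (s + 1): p(s) = (s + 1)·(s^2 - 6s - 40).
The quadratic factors as (s + 4)·(s - 10).
Eigenvalues: -4, -1, 10.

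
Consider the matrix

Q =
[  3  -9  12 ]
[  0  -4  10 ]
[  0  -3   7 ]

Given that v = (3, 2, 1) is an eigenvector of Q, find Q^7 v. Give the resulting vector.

(3, 2, 1)

First find the eigenvalue: Qv = (3, 2, 1) = 1·(3, 2, 1), so λ = 1.
Then Q^7 v = λ^7·v = 1^7·(3, 2, 1) = 1·(3, 2, 1) = (3, 2, 1).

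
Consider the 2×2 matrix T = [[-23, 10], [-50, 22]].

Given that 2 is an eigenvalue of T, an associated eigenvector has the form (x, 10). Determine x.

We need (T - 2I)v = 0.
T - 2I = [[-25, 10], [-50, 20]].
Row 1: (-25)·x + (10)·10 = 0
Row 2: (-50)·x + (20)·10 = 0
Solving gives x = 4.
Check: T·(4, 10) = (8, 20) = 2·(4, 10).

4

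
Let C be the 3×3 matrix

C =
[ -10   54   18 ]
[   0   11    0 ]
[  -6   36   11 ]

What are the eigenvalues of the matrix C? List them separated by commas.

Compute the characteristic polynomial p(λ) = det(λI - C).
Cofactor expansion gives p(λ) = λ^3 - 12λ^2 + 9λ + 22.
Try λ = -1: p(-1) = 0, so -1 is a root.
Dividing by (λ + 1) leaves λ^2 - 13λ + 22.
The quadratic factors as (λ - 2)·(λ - 11).
Eigenvalues: -1, 2, 11.

-1, 2, 11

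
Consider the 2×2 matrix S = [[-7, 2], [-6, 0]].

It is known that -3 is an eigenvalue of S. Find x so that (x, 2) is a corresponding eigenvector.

We need (S + 3I)v = 0.
S + 3I = [[-4, 2], [-6, 3]].
Row 1: (-4)·x + (2)·2 = 0
Row 2: (-6)·x + (3)·2 = 0
Solving gives x = 1.
Check: S·(1, 2) = (-3, -6) = -3·(1, 2).

1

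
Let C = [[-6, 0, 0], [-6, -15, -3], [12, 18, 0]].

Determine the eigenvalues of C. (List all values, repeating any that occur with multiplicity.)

Compute the characteristic polynomial p(λ) = det(λI - C).
Cofactor expansion gives p(λ) = λ^3 + 21λ^2 + 144λ + 324.
Since p(-6) = 0, λ = -6 is a root.
Factor out (λ + 6): p(λ) = (λ + 6)·(λ^2 + 15λ + 54).
The quadratic factors as (λ + 9)·(λ + 6).
Eigenvalues: -9, -6, -6.

-9, -6, -6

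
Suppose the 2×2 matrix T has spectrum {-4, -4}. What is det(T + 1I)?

9

If T has eigenvalues -4, -4, then T + 1I has eigenvalues -3, -3.
det(T + 1I) = (-3) · (-3) = 9.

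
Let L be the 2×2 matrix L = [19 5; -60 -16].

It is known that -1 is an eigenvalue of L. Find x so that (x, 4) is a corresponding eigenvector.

-1

We need (L + 1I)v = 0.
L + 1I = [[20, 5], [-60, -15]].
Row 1: (20)·x + (5)·4 = 0
Row 2: (-60)·x + (-15)·4 = 0
Solving gives x = -1.
Check: L·(-1, 4) = (1, -4) = -1·(-1, 4).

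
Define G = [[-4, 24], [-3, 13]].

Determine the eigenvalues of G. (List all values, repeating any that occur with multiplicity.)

det(G - λI) = (-4 - λ)(13 - λ) - (24)·(-3) = λ^2 - 9λ + 20.
This factors as (λ - 4)·(λ - 5) = 0.
Eigenvalues: 4, 5.

4, 5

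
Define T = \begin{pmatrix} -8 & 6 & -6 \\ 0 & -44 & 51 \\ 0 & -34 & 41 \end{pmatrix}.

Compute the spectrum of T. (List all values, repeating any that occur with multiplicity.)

-10, -8, 7

Compute the characteristic polynomial p(λ) = det(λI - T).
Cofactor expansion gives p(λ) = λ^3 + 11λ^2 - 46λ - 560.
Rational-root test: λ = 7 gives p(7) = 0.
Dividing by (λ - 7) leaves λ^2 + 18λ + 80.
The quadratic factors as (λ + 10)·(λ + 8).
Eigenvalues: -10, -8, 7.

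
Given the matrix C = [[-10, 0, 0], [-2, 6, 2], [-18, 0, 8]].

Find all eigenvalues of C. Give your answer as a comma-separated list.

-10, 6, 8

Set up det(sI - C) = 0.
Expanding along the first row, p(s) = s^3 - 4s^2 - 92s + 480.
Since p(8) = 0, s = 8 is a root.
Factor out (s - 8): p(s) = (s - 8)·(s^2 + 4s - 60).
The quadratic factors as (s + 10)·(s - 6).
Eigenvalues: -10, 6, 8.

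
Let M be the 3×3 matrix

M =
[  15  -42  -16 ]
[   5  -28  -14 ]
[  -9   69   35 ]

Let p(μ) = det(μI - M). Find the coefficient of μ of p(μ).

p(μ) = μ^3 - 22μ^2 + 157μ - 360.
The coefficient of μ is 157.

157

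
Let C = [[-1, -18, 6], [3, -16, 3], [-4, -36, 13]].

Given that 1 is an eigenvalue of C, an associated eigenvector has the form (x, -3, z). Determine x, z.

-6, -11

We need (C - 1I)v = 0.
C - 1I = [[-2, -18, 6], [3, -17, 3], [-4, -36, 12]].
Row 1: (-2)·x + (-18)·-3 + (6)·z = 0
Row 2: (3)·x + (-17)·-3 + (3)·z = 0
Row 3: (-4)·x + (-36)·-3 + (12)·z = 0
Solving gives x = -6, z = -11.
Check: C·(-6, -3, -11) = (-6, -3, -11) = 1·(-6, -3, -11).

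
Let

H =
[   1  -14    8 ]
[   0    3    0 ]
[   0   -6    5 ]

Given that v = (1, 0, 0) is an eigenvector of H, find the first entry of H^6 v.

1

First find the eigenvalue: Hv = (1, 0, 0) = 1·(1, 0, 0), so λ = 1.
Then H^6 v = λ^6·v = 1^6·(1, 0, 0) = 1·(1, 0, 0) = (1, 0, 0).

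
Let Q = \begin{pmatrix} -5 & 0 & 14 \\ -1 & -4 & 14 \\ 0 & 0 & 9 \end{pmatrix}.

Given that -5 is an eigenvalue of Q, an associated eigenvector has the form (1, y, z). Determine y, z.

1, 0

We need (Q + 5I)v = 0.
Q + 5I = [[0, 0, 14], [-1, 1, 14], [0, 0, 14]].
Row 1: (0)·1 + (0)·y + (14)·z = 0
Row 2: (-1)·1 + (1)·y + (14)·z = 0
Row 3: (0)·1 + (0)·y + (14)·z = 0
Solving gives y = 1, z = 0.
Check: Q·(1, 1, 0) = (-5, -5, 0) = -5·(1, 1, 0).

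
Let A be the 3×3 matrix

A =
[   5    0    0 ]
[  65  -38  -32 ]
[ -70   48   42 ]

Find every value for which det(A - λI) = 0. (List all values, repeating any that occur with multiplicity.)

Set up det(μI - A) = 0.
Expanding along the first row, p(μ) = μ^3 - 9μ^2 - 40μ + 300.
Try μ = 10: p(10) = 0, so 10 is a root.
Factor out (μ - 10): p(μ) = (μ - 10)·(μ^2 + μ - 30).
The quadratic factors as (μ + 6)·(μ - 5).
Eigenvalues: -6, 5, 10.

-6, 5, 10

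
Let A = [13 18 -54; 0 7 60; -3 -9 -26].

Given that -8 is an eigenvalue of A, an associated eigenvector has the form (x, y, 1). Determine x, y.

6, -4

We need (A + 8I)v = 0.
A + 8I = [[21, 18, -54], [0, 15, 60], [-3, -9, -18]].
Row 1: (21)·x + (18)·y + (-54)·1 = 0
Row 2: (0)·x + (15)·y + (60)·1 = 0
Row 3: (-3)·x + (-9)·y + (-18)·1 = 0
Solving gives x = 6, y = -4.
Check: A·(6, -4, 1) = (-48, 32, -8) = -8·(6, -4, 1).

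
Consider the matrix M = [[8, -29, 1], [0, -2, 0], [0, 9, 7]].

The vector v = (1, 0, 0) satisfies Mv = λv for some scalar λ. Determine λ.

8

Compute Mv: M·(1, 0, 0) = (8, 0, 0).
Since Mv = λv, compare component 1: 8 = λ·1, so λ = 8.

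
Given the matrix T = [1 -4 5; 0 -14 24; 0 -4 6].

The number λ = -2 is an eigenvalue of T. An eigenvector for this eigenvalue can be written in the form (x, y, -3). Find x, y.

-3, -6

We need (T + 2I)v = 0.
T + 2I = [[3, -4, 5], [0, -12, 24], [0, -4, 8]].
Row 1: (3)·x + (-4)·y + (5)·-3 = 0
Row 2: (0)·x + (-12)·y + (24)·-3 = 0
Row 3: (0)·x + (-4)·y + (8)·-3 = 0
Solving gives x = -3, y = -6.
Check: T·(-3, -6, -3) = (6, 12, 6) = -2·(-3, -6, -3).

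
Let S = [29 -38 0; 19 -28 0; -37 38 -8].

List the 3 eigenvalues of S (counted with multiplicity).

Set up det(lambda·I - S) = 0.
Expanding along the first row, p(lambda) = lambda^3 + 7·lambda^2 - 98·lambda - 720.
Try lambda = -9: p(-9) = 0, so -9 is a root.
Dividing by (lambda + 9) leaves lambda^2 - 2·lambda - 80.
The quadratic factors as (lambda + 8)·(lambda - 10).
Eigenvalues: -9, -8, 10.

-9, -8, 10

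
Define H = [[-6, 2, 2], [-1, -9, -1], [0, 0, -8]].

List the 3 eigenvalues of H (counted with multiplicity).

Compute the characteristic polynomial p(μ) = det(μI - H).
Cofactor expansion gives p(μ) = μ^3 + 23μ^2 + 176μ + 448.
Since p(-8) = 0, μ = -8 is a root.
Dividing by (μ + 8) leaves μ^2 + 15μ + 56.
The quadratic factors as (μ + 8)·(μ + 7).
Eigenvalues: -8, -8, -7.

-8, -8, -7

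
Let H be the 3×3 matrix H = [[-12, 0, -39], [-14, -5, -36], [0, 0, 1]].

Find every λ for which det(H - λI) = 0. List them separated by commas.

Compute the characteristic polynomial p(t) = det(tI - H).
Expanding the 3×3 determinant: p(t) = t^3 + 16t^2 + 43t - 60.
Try t = -5: p(-5) = 0, so -5 is a root.
Factor out (t + 5): p(t) = (t + 5)·(t^2 + 11t - 12).
The quadratic factors as (t + 12)·(t - 1).
Eigenvalues: -12, -5, 1.

-12, -5, 1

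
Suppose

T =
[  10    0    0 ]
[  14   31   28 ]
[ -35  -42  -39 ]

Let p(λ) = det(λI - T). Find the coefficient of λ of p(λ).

p(λ) = λ^3 - 2λ^2 - 113λ + 330.
The coefficient of λ is -113.

-113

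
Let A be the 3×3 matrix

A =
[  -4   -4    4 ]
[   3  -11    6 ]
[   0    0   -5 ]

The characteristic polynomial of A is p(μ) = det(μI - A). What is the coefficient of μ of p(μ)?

131

p(μ) = μ^3 + 20μ^2 + 131μ + 280.
The coefficient of μ is 131.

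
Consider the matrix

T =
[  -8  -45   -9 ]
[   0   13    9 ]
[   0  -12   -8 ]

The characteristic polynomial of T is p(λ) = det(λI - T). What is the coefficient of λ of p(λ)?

p(λ) = λ^3 + 3λ^2 - 36λ + 32.
The coefficient of λ is -36.

-36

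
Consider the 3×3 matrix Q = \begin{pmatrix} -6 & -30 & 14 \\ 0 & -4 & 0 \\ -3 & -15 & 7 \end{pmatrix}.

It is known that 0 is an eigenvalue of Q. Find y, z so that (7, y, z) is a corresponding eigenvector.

We need (Q)v = 0.
Q = [[-6, -30, 14], [0, -4, 0], [-3, -15, 7]].
Row 1: (-6)·7 + (-30)·y + (14)·z = 0
Row 2: (0)·7 + (-4)·y + (0)·z = 0
Row 3: (-3)·7 + (-15)·y + (7)·z = 0
Solving gives y = 0, z = 3.
Check: Q·(7, 0, 3) = (0, 0, 0) = 0·(7, 0, 3).

0, 3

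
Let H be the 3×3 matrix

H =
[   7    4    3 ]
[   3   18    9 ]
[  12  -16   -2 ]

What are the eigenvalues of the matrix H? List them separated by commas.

Set up det(sI - H) = 0.
Cofactor expansion gives p(s) = s^3 - 23s^2 + 172s - 420.
Since p(6) = 0, s = 6 is a root.
Factor out (s - 6): p(s) = (s - 6)·(s^2 - 17s + 70).
The quadratic factors as (s - 7)·(s - 10).
Eigenvalues: 6, 7, 10.

6, 7, 10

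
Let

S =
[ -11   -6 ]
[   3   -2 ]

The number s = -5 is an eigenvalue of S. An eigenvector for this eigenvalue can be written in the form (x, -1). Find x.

1

We need (S + 5I)v = 0.
S + 5I = [[-6, -6], [3, 3]].
Row 1: (-6)·x + (-6)·-1 = 0
Row 2: (3)·x + (3)·-1 = 0
Solving gives x = 1.
Check: S·(1, -1) = (-5, 5) = -5·(1, -1).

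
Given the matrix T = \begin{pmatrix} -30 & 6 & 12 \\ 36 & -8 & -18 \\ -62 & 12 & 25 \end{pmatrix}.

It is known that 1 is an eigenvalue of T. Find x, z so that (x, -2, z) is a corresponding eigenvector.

0, 1

We need (T - 1I)v = 0.
T - 1I = [[-31, 6, 12], [36, -9, -18], [-62, 12, 24]].
Row 1: (-31)·x + (6)·-2 + (12)·z = 0
Row 2: (36)·x + (-9)·-2 + (-18)·z = 0
Row 3: (-62)·x + (12)·-2 + (24)·z = 0
Solving gives x = 0, z = 1.
Check: T·(0, -2, 1) = (0, -2, 1) = 1·(0, -2, 1).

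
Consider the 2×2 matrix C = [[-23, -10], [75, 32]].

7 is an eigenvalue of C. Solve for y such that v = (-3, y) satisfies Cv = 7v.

We need (C - 7I)v = 0.
C - 7I = [[-30, -10], [75, 25]].
Row 1: (-30)·-3 + (-10)·y = 0
Row 2: (75)·-3 + (25)·y = 0
Solving gives y = 9.
Check: C·(-3, 9) = (-21, 63) = 7·(-3, 9).

9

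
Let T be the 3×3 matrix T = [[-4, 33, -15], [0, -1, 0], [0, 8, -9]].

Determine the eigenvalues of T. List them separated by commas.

-9, -4, -1

Set up det(λI - T) = 0.
Expanding the 3×3 determinant: p(λ) = λ^3 + 14λ^2 + 49λ + 36.
Try λ = -1: p(-1) = 0, so -1 is a root.
Dividing by (λ + 1) leaves λ^2 + 13λ + 36.
The quadratic factors as (λ + 9)·(λ + 4).
Eigenvalues: -9, -4, -1.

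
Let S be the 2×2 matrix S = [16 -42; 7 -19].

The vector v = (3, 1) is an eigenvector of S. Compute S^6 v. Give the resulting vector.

First find the eigenvalue: Sv = (6, 2) = 2·(3, 1), so λ = 2.
Then S^6 v = λ^6·v = 2^6·(3, 1) = 64·(3, 1) = (192, 64).

(192, 64)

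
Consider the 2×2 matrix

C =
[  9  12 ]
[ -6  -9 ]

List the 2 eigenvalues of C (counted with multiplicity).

-3, 3

det(C - tI) = (9 - t)(-9 - t) - (12)·(-6) = t^2 - 9.
This factors as (t + 3)·(t - 3) = 0.
Eigenvalues: -3, 3.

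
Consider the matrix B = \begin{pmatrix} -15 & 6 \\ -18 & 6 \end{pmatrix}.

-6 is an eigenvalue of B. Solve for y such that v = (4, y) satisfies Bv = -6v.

We need (B + 6I)v = 0.
B + 6I = [[-9, 6], [-18, 12]].
Row 1: (-9)·4 + (6)·y = 0
Row 2: (-18)·4 + (12)·y = 0
Solving gives y = 6.
Check: B·(4, 6) = (-24, -36) = -6·(4, 6).

6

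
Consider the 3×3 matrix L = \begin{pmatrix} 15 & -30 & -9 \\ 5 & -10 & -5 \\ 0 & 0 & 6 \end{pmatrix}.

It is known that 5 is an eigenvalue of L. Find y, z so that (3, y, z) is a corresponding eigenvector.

We need (L - 5I)v = 0.
L - 5I = [[10, -30, -9], [5, -15, -5], [0, 0, 1]].
Row 1: (10)·3 + (-30)·y + (-9)·z = 0
Row 2: (5)·3 + (-15)·y + (-5)·z = 0
Row 3: (0)·3 + (0)·y + (1)·z = 0
Solving gives y = 1, z = 0.
Check: L·(3, 1, 0) = (15, 5, 0) = 5·(3, 1, 0).

1, 0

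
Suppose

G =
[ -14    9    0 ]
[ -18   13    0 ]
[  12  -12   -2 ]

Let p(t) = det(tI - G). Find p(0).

-40

p(0) = det(0·I − G) = det(−G) = (−1)^3·det(G).
det(G) = 40, so p(0) = -40.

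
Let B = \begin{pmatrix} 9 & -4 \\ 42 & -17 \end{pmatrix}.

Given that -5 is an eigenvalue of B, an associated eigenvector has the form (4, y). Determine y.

14

We need (B + 5I)v = 0.
B + 5I = [[14, -4], [42, -12]].
Row 1: (14)·4 + (-4)·y = 0
Row 2: (42)·4 + (-12)·y = 0
Solving gives y = 14.
Check: B·(4, 14) = (-20, -70) = -5·(4, 14).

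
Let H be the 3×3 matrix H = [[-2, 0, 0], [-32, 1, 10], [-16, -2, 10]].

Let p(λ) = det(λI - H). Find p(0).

60

p(0) = det(0·I − H) = det(−H) = (−1)^3·det(H).
det(H) = -60, so p(0) = 60.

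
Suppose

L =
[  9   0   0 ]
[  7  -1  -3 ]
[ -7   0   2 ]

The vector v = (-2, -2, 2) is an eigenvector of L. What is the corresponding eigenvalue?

Compute Lv: L·(-2, -2, 2) = (-18, -18, 18).
Since Lv = λv, compare component 1: -18 = λ·-2, so λ = 9.

9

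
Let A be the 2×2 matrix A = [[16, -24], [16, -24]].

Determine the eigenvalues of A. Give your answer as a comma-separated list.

det(A - rI) = (16 - r)(-24 - r) - (-24)·(16) = r^2 + 8r.
This factors as (r + 8)·r = 0.
Eigenvalues: -8, 0.

-8, 0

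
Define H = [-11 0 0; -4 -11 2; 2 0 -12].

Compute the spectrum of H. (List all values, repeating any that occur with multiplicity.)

Set up det(rI - H) = 0.
Expanding the 3×3 determinant: p(r) = r^3 + 34r^2 + 385r + 1452.
Since p(-11) = 0, r = -11 is a root.
Dividing by (r + 11) leaves r^2 + 23r + 132.
The quadratic factors as (r + 12)·(r + 11).
Eigenvalues: -12, -11, -11.

-12, -11, -11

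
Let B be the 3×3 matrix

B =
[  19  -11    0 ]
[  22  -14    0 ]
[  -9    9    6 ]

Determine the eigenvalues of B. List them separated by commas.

-3, 6, 8

Set up det(lambda·I - B) = 0.
Cofactor expansion gives p(lambda) = lambda^3 - 11·lambda^2 + 6·lambda + 144.
Rational-root test: lambda = -3 gives p(-3) = 0.
Dividing by (lambda + 3) leaves lambda^2 - 14·lambda + 48.
The quadratic factors as (lambda - 6)·(lambda - 8).
Eigenvalues: -3, 6, 8.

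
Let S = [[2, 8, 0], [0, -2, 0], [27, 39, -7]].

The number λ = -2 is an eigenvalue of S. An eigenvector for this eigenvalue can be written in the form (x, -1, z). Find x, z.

We need (S + 2I)v = 0.
S + 2I = [[4, 8, 0], [0, 0, 0], [27, 39, -5]].
Row 1: (4)·x + (8)·-1 + (0)·z = 0
Row 2: (0)·x + (0)·-1 + (0)·z = 0
Row 3: (27)·x + (39)·-1 + (-5)·z = 0
Solving gives x = 2, z = 3.
Check: S·(2, -1, 3) = (-4, 2, -6) = -2·(2, -1, 3).

2, 3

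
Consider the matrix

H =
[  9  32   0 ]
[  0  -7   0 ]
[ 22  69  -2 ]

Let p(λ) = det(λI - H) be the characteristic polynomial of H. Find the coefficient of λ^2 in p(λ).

0

The coefficient of λ^2 of det(λI - H) is −trace(H).
trace(H) = (9) + (-7) + (-2) = 0, so the coefficient is 0.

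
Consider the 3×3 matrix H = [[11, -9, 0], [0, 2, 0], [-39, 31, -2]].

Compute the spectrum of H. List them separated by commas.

Set up det(μI - H) = 0.
Expanding along the first row, p(μ) = μ^3 - 11μ^2 - 4μ + 44.
Since p(-2) = 0, μ = -2 is a root.
Factor out (μ + 2): p(μ) = (μ + 2)·(μ^2 - 13μ + 22).
The quadratic factors as (μ - 2)·(μ - 11).
Eigenvalues: -2, 2, 11.

-2, 2, 11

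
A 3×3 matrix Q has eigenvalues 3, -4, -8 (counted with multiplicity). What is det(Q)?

det(Q) is the product of the eigenvalues: (3) · (-4) · (-8) = 96.

96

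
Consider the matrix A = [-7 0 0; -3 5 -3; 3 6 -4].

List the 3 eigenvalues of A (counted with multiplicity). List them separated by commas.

The characteristic polynomial is p(r) = det(rI - A).
Expanding the 3×3 determinant: p(r) = r^3 + 6r^2 - 9r - 14.
Try r = 2: p(2) = 0, so 2 is a root.
Factor out (r - 2): p(r) = (r - 2)·(r^2 + 8r + 7).
The quadratic factors as (r + 7)·(r + 1).
Eigenvalues: -7, -1, 2.

-7, -1, 2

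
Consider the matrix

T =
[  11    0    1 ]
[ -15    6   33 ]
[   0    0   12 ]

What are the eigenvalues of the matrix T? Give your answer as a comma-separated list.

The characteristic polynomial is p(μ) = det(μI - T).
Expanding the 3×3 determinant: p(μ) = μ^3 - 29μ^2 + 270μ - 792.
Rational-root test: μ = 12 gives p(12) = 0.
Factor out (μ - 12): p(μ) = (μ - 12)·(μ^2 - 17μ + 66).
The quadratic factors as (μ - 6)·(μ - 11).
Eigenvalues: 6, 11, 12.

6, 11, 12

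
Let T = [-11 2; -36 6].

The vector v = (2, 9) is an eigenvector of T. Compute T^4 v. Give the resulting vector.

First find the eigenvalue: Tv = (-4, -18) = -2·(2, 9), so λ = -2.
Then T^4 v = λ^4·v = (-2)^4·(2, 9) = 16·(2, 9) = (32, 144).

(32, 144)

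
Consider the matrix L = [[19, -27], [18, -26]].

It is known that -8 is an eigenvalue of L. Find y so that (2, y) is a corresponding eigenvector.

We need (L + 8I)v = 0.
L + 8I = [[27, -27], [18, -18]].
Row 1: (27)·2 + (-27)·y = 0
Row 2: (18)·2 + (-18)·y = 0
Solving gives y = 2.
Check: L·(2, 2) = (-16, -16) = -8·(2, 2).

2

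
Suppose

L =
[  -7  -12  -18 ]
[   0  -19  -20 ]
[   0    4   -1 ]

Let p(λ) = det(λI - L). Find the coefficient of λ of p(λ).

p(λ) = λ^3 + 27λ^2 + 239λ + 693.
The coefficient of λ is 239.

239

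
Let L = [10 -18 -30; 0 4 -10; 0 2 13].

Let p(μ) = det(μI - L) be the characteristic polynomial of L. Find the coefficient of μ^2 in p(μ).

The coefficient of μ^2 of det(μI - L) is −trace(L).
trace(L) = (10) + (4) + (13) = 27, so the coefficient is -27.

-27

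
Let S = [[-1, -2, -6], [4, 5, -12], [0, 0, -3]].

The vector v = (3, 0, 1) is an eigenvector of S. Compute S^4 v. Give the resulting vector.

(243, 0, 81)

First find the eigenvalue: Sv = (-9, 0, -3) = -3·(3, 0, 1), so λ = -3.
Then S^4 v = λ^4·v = (-3)^4·(3, 0, 1) = 81·(3, 0, 1) = (243, 0, 81).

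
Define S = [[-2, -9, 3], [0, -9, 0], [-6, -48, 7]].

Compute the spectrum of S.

Compute the characteristic polynomial p(r) = det(rI - S).
Cofactor expansion gives p(r) = r^3 + 4r^2 - 41r + 36.
Rational-root test: r = 1 gives p(1) = 0.
Dividing by (r - 1) leaves r^2 + 5r - 36.
The quadratic factors as (r + 9)·(r - 4).
Eigenvalues: -9, 1, 4.

-9, 1, 4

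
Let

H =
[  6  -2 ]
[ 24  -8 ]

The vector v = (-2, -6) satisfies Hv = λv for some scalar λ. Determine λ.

0

Compute Hv: H·(-2, -6) = (0, 0).
Since Hv = λv, compare component 1: 0 = λ·-2, so λ = 0.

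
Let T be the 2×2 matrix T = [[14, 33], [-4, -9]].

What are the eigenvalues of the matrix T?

2, 3

det(T - μI) = (14 - μ)(-9 - μ) - (33)·(-4) = μ^2 - 5μ + 6.
This factors as (μ - 2)·(μ - 3) = 0.
Eigenvalues: 2, 3.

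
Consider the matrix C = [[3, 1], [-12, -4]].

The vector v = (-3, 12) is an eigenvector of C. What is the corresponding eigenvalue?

Compute Cv: C·(-3, 12) = (3, -12).
Since Cv = λv, compare component 1: 3 = λ·-3, so λ = -1.

-1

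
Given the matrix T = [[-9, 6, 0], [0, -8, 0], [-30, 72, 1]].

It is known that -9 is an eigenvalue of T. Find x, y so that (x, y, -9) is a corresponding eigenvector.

-3, 0

We need (T + 9I)v = 0.
T + 9I = [[0, 6, 0], [0, 1, 0], [-30, 72, 10]].
Row 1: (0)·x + (6)·y + (0)·-9 = 0
Row 2: (0)·x + (1)·y + (0)·-9 = 0
Row 3: (-30)·x + (72)·y + (10)·-9 = 0
Solving gives x = -3, y = 0.
Check: T·(-3, 0, -9) = (27, 0, 81) = -9·(-3, 0, -9).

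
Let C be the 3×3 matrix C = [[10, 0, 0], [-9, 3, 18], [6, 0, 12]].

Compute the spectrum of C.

The characteristic polynomial is p(r) = det(rI - C).
Expanding the 3×3 determinant: p(r) = r^3 - 25r^2 + 186r - 360.
Try r = 3: p(3) = 0, so 3 is a root.
Dividing by (r - 3) leaves r^2 - 22r + 120.
The quadratic factors as (r - 10)·(r - 12).
Eigenvalues: 3, 10, 12.

3, 10, 12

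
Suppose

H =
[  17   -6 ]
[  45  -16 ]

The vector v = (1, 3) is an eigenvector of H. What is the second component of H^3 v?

First find the eigenvalue: Hv = (-1, -3) = -1·(1, 3), so λ = -1.
Then H^3 v = λ^3·v = (-1)^3·(1, 3) = -1·(1, 3) = (-1, -3).

-3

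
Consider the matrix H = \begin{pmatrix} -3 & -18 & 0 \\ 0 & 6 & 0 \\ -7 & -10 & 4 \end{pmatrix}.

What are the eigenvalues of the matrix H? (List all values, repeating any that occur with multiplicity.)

-3, 4, 6

Compute the characteristic polynomial p(lambda) = det(lambda·I - H).
Expanding the 3×3 determinant: p(lambda) = lambda^3 - 7·lambda^2 - 6·lambda + 72.
Rational-root test: lambda = 4 gives p(4) = 0.
Factor out (lambda - 4): p(lambda) = (lambda - 4)·(lambda^2 - 3·lambda - 18).
The quadratic factors as (lambda + 3)·(lambda - 6).
Eigenvalues: -3, 4, 6.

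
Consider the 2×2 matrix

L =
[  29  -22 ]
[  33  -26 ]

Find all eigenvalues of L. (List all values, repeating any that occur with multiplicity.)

-4, 7

det(L - tI) = (29 - t)(-26 - t) - (-22)·(33) = t^2 - 3t - 28.
This factors as (t + 4)·(t - 7) = 0.
Eigenvalues: -4, 7.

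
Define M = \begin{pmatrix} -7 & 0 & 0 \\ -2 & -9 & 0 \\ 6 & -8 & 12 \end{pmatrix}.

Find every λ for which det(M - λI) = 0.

M is lower triangular, so its eigenvalues are the diagonal entries.
Diagonal: -7, -9, 12.

-9, -7, 12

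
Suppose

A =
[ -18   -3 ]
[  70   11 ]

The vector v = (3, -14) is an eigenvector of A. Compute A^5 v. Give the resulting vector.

First find the eigenvalue: Av = (-12, 56) = -4·(3, -14), so λ = -4.
Then A^5 v = λ^5·v = (-4)^5·(3, -14) = -1024·(3, -14) = (-3072, 14336).

(-3072, 14336)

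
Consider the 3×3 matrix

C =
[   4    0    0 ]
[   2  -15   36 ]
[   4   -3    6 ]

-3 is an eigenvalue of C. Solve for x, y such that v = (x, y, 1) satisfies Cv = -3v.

We need (C + 3I)v = 0.
C + 3I = [[7, 0, 0], [2, -12, 36], [4, -3, 9]].
Row 1: (7)·x + (0)·y + (0)·1 = 0
Row 2: (2)·x + (-12)·y + (36)·1 = 0
Row 3: (4)·x + (-3)·y + (9)·1 = 0
Solving gives x = 0, y = 3.
Check: C·(0, 3, 1) = (0, -9, -3) = -3·(0, 3, 1).

0, 3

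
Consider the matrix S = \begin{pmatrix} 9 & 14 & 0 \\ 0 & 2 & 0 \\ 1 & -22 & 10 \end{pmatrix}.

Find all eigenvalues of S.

Set up det(lambda·I - S) = 0.
Expanding along the first row, p(lambda) = lambda^3 - 21·lambda^2 + 128·lambda - 180.
Try lambda = 2: p(2) = 0, so 2 is a root.
Dividing by (lambda - 2) leaves lambda^2 - 19·lambda + 90.
The quadratic factors as (lambda - 9)·(lambda - 10).
Eigenvalues: 2, 9, 10.

2, 9, 10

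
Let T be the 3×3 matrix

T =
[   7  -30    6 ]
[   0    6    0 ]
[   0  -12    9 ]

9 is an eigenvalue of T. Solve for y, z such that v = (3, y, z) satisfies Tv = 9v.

0, 1

We need (T - 9I)v = 0.
T - 9I = [[-2, -30, 6], [0, -3, 0], [0, -12, 0]].
Row 1: (-2)·3 + (-30)·y + (6)·z = 0
Row 2: (0)·3 + (-3)·y + (0)·z = 0
Row 3: (0)·3 + (-12)·y + (0)·z = 0
Solving gives y = 0, z = 1.
Check: T·(3, 0, 1) = (27, 0, 9) = 9·(3, 0, 1).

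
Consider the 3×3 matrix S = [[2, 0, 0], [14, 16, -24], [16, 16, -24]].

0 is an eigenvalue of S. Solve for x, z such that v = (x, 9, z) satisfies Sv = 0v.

0, 6

We need (S)v = 0.
S = [[2, 0, 0], [14, 16, -24], [16, 16, -24]].
Row 1: (2)·x + (0)·9 + (0)·z = 0
Row 2: (14)·x + (16)·9 + (-24)·z = 0
Row 3: (16)·x + (16)·9 + (-24)·z = 0
Solving gives x = 0, z = 6.
Check: S·(0, 9, 6) = (0, 0, 0) = 0·(0, 9, 6).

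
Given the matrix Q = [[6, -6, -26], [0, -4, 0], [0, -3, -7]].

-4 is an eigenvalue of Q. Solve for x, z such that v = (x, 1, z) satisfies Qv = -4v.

-2, -1

We need (Q + 4I)v = 0.
Q + 4I = [[10, -6, -26], [0, 0, 0], [0, -3, -3]].
Row 1: (10)·x + (-6)·1 + (-26)·z = 0
Row 2: (0)·x + (0)·1 + (0)·z = 0
Row 3: (0)·x + (-3)·1 + (-3)·z = 0
Solving gives x = -2, z = -1.
Check: Q·(-2, 1, -1) = (8, -4, 4) = -4·(-2, 1, -1).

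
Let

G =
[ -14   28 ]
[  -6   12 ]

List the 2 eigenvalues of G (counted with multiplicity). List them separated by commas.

-2, 0

det(G - λI) = (-14 - λ)(12 - λ) - (28)·(-6) = λ^2 + 2λ.
This factors as (λ + 2)·λ = 0.
Eigenvalues: -2, 0.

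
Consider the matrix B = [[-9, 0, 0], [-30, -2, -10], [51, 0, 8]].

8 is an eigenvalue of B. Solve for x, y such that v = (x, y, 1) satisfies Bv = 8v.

We need (B - 8I)v = 0.
B - 8I = [[-17, 0, 0], [-30, -10, -10], [51, 0, 0]].
Row 1: (-17)·x + (0)·y + (0)·1 = 0
Row 2: (-30)·x + (-10)·y + (-10)·1 = 0
Row 3: (51)·x + (0)·y + (0)·1 = 0
Solving gives x = 0, y = -1.
Check: B·(0, -1, 1) = (0, -8, 8) = 8·(0, -1, 1).

0, -1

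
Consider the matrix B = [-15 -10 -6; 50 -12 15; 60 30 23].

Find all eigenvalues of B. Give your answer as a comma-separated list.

-7, -2, 5

Compute the characteristic polynomial p(λ) = det(λI - B).
Cofactor expansion gives p(λ) = λ^3 + 4λ^2 - 31λ - 70.
Rational-root test: λ = -2 gives p(-2) = 0.
Factor out (λ + 2): p(λ) = (λ + 2)·(λ^2 + 2λ - 35).
The quadratic factors as (λ + 7)·(λ - 5).
Eigenvalues: -7, -2, 5.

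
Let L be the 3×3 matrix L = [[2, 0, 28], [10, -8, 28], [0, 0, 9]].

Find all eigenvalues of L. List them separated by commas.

-8, 2, 9

Compute the characteristic polynomial p(lambda) = det(lambda·I - L).
Expanding along the first row, p(lambda) = lambda^3 - 3·lambda^2 - 70·lambda + 144.
Rational-root test: lambda = 2 gives p(2) = 0.
Factor out (lambda - 2): p(lambda) = (lambda - 2)·(lambda^2 - lambda - 72).
The quadratic factors as (lambda + 8)·(lambda - 9).
Eigenvalues: -8, 2, 9.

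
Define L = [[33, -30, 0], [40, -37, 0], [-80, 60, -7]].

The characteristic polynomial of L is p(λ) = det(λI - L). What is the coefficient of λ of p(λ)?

7

p(λ) = λ^3 + 11λ^2 + 7λ - 147.
The coefficient of λ is 7.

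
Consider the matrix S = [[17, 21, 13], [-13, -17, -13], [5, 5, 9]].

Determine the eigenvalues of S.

Compute the characteristic polynomial p(r) = det(rI - S).
Expanding along the first row, p(r) = r^3 - 9r^2 - 16r + 144.
Since p(9) = 0, r = 9 is a root.
Factor out (r - 9): p(r) = (r - 9)·(r^2 - 16).
The quadratic factors as (r + 4)·(r - 4).
Eigenvalues: -4, 4, 9.

-4, 4, 9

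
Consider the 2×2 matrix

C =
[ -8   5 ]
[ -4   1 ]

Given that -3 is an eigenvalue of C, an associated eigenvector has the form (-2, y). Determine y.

-2

We need (C + 3I)v = 0.
C + 3I = [[-5, 5], [-4, 4]].
Row 1: (-5)·-2 + (5)·y = 0
Row 2: (-4)·-2 + (4)·y = 0
Solving gives y = -2.
Check: C·(-2, -2) = (6, 6) = -3·(-2, -2).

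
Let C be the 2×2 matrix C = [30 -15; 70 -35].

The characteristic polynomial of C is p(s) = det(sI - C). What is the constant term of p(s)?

0

p(s) = s^2 + 5s.
The constant term is 0.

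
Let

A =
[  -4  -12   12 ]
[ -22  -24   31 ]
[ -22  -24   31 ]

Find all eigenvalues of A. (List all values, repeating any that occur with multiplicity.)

Compute the characteristic polynomial p(lambda) = det(lambda·I - A).
Expanding the 3×3 determinant: p(lambda) = lambda^3 - 3·lambda^2 - 28·lambda.
Try lambda = 0: p(0) = 0, so 0 is a root.
Factor out lambda: p(lambda) = lambda·(lambda^2 - 3·lambda - 28).
The quadratic factors as (lambda + 4)·(lambda - 7).
Eigenvalues: -4, 0, 7.

-4, 0, 7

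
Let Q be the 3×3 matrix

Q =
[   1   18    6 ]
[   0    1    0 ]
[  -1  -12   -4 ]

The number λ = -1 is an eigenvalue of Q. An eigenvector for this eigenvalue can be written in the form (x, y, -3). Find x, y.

9, 0

We need (Q + 1I)v = 0.
Q + 1I = [[2, 18, 6], [0, 2, 0], [-1, -12, -3]].
Row 1: (2)·x + (18)·y + (6)·-3 = 0
Row 2: (0)·x + (2)·y + (0)·-3 = 0
Row 3: (-1)·x + (-12)·y + (-3)·-3 = 0
Solving gives x = 9, y = 0.
Check: Q·(9, 0, -3) = (-9, 0, 3) = -1·(9, 0, -3).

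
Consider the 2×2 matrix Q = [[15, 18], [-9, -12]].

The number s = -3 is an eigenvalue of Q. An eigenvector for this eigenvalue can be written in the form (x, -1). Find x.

1

We need (Q + 3I)v = 0.
Q + 3I = [[18, 18], [-9, -9]].
Row 1: (18)·x + (18)·-1 = 0
Row 2: (-9)·x + (-9)·-1 = 0
Solving gives x = 1.
Check: Q·(1, -1) = (-3, 3) = -3·(1, -1).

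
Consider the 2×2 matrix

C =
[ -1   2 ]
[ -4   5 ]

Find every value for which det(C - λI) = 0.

det(C - rI) = (-1 - r)(5 - r) - (2)·(-4) = r^2 - 4r + 3.
This factors as (r - 1)·(r - 3) = 0.
Eigenvalues: 1, 3.

1, 3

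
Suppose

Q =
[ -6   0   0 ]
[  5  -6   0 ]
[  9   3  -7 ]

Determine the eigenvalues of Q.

-7, -6, -6

Q is lower triangular, so its eigenvalues are the diagonal entries.
Diagonal: -6, -6, -7.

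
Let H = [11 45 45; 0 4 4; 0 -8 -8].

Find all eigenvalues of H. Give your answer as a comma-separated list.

The characteristic polynomial is p(λ) = det(λI - H).
Expanding along the first row, p(λ) = λ^3 - 7λ^2 - 44λ.
Rational-root test: λ = -4 gives p(-4) = 0.
Factor out (λ + 4): p(λ) = (λ + 4)·(λ^2 - 11λ).
The quadratic factors as λ·(λ - 11).
Eigenvalues: -4, 0, 11.

-4, 0, 11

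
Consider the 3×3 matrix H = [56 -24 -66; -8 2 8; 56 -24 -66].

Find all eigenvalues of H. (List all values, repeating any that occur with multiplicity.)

The characteristic polynomial is p(t) = det(tI - H).
Expanding along the first row, p(t) = t^3 + 8t^2 - 20t.
Since p(2) = 0, t = 2 is a root.
Dividing by (t - 2) leaves t^2 + 10t.
The quadratic factors as (t + 10)·t.
Eigenvalues: -10, 0, 2.

-10, 0, 2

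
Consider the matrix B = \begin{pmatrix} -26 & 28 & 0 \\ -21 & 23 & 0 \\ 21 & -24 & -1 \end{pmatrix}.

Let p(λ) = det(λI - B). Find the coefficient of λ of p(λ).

p(λ) = λ^3 + 4λ^2 - 7λ - 10.
The coefficient of λ is -7.

-7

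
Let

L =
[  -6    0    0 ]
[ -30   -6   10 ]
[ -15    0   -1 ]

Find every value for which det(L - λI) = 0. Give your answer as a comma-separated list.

Set up det(sI - L) = 0.
Expanding the 3×3 determinant: p(s) = s^3 + 13s^2 + 48s + 36.
Since p(-6) = 0, s = -6 is a root.
Dividing by (s + 6) leaves s^2 + 7s + 6.
The quadratic factors as (s + 6)·(s + 1).
Eigenvalues: -6, -6, -1.

-6, -6, -1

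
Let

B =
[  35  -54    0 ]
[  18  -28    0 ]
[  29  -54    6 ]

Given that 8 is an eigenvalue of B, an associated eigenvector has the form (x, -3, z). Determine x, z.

We need (B - 8I)v = 0.
B - 8I = [[27, -54, 0], [18, -36, 0], [29, -54, -2]].
Row 1: (27)·x + (-54)·-3 + (0)·z = 0
Row 2: (18)·x + (-36)·-3 + (0)·z = 0
Row 3: (29)·x + (-54)·-3 + (-2)·z = 0
Solving gives x = -6, z = -6.
Check: B·(-6, -3, -6) = (-48, -24, -48) = 8·(-6, -3, -6).

-6, -6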